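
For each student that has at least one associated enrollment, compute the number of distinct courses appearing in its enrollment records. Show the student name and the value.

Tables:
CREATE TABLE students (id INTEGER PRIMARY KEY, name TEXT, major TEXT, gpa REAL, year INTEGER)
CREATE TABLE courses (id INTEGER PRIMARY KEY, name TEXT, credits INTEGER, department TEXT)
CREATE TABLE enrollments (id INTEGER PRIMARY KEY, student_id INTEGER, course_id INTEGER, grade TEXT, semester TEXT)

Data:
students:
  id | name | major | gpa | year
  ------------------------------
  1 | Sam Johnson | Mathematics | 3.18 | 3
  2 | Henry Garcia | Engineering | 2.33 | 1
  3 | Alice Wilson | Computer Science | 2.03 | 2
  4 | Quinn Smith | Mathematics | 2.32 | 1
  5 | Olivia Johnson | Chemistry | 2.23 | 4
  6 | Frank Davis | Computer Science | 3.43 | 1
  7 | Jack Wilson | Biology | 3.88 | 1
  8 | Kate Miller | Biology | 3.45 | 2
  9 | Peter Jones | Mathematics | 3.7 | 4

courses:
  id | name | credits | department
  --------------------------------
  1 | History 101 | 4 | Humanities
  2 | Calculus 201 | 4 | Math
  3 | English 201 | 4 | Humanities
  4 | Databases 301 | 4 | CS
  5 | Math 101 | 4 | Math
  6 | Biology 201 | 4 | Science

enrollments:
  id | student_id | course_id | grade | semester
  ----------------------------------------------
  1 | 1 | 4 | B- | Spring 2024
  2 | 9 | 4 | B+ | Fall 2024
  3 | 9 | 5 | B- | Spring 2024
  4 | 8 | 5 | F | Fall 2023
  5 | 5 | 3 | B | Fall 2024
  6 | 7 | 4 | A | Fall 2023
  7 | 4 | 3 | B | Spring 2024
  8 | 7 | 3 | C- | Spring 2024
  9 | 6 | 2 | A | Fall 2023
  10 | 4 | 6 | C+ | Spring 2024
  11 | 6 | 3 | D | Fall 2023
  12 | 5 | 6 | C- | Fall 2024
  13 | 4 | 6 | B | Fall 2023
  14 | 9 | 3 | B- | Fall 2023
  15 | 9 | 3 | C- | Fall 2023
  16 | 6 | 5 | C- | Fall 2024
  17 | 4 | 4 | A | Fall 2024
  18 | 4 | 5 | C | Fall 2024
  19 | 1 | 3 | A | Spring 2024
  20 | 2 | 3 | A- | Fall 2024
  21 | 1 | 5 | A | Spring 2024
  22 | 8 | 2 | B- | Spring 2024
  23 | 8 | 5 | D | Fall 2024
SELECT p.name, COUNT(DISTINCT c.course_id) AS distinct_course_count FROM enrollments c JOIN students p ON c.student_id = p.id GROUP BY p.id, p.name

Execution result:
name | distinct_course_count
Sam Johnson | 3
Henry Garcia | 1
Quinn Smith | 4
Olivia Johnson | 2
Frank Davis | 3
Jack Wilson | 2
Kate Miller | 2
Peter Jones | 3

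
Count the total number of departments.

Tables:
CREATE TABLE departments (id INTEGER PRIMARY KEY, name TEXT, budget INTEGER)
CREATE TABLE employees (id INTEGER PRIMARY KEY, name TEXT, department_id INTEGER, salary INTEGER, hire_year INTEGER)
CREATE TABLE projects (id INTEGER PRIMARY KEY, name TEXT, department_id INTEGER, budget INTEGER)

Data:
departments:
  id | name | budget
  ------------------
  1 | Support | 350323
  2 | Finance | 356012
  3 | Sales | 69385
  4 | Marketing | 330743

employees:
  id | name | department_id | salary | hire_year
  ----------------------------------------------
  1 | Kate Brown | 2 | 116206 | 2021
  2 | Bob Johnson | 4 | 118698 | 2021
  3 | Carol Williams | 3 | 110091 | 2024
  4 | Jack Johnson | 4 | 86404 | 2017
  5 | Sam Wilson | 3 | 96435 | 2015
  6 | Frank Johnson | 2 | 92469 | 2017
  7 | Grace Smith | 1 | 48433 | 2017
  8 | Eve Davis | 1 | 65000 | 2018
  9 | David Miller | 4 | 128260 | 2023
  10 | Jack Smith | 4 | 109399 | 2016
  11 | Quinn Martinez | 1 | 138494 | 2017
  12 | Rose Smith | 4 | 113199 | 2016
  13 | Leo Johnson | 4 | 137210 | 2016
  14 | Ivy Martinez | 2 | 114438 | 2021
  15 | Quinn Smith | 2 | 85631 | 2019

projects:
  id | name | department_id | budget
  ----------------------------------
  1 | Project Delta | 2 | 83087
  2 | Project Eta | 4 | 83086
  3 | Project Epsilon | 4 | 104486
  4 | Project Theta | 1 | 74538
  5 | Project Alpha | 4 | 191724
SELECT COUNT(*) FROM departments

Execution result:
4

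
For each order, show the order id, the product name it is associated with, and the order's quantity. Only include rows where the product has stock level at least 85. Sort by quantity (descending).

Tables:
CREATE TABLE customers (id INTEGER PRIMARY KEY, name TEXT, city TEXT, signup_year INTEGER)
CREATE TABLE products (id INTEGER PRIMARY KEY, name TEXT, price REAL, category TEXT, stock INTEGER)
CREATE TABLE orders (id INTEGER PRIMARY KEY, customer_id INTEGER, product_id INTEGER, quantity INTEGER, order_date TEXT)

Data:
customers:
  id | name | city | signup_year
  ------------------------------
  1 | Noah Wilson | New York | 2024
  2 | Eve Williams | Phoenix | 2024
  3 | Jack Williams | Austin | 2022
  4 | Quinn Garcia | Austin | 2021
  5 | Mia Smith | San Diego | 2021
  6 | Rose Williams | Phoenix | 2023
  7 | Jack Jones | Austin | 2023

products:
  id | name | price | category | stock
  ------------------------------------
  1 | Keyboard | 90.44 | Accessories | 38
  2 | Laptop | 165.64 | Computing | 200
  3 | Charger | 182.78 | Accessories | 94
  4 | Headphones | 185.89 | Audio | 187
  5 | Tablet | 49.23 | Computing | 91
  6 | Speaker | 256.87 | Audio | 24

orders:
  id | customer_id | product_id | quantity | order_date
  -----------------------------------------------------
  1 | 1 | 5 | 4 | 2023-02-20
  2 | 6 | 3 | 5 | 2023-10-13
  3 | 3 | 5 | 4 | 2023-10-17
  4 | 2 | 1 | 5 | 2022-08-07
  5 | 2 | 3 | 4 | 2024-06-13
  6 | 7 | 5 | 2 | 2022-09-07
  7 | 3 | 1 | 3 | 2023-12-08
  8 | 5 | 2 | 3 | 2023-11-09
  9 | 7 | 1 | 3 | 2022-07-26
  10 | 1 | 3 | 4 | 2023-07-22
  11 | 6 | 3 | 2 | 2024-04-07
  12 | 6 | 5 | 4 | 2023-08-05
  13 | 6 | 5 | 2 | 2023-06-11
SELECT c.id, p.name AS product, c.quantity FROM orders c JOIN products p ON c.product_id = p.id WHERE p.stock >= 85 ORDER BY c.quantity DESC

Execution result:
id | product | quantity
2 | Charger | 5
1 | Tablet | 4
3 | Tablet | 4
5 | Charger | 4
10 | Charger | 4
12 | Tablet | 4
8 | Laptop | 3
6 | Tablet | 2
11 | Charger | 2
13 | Tablet | 2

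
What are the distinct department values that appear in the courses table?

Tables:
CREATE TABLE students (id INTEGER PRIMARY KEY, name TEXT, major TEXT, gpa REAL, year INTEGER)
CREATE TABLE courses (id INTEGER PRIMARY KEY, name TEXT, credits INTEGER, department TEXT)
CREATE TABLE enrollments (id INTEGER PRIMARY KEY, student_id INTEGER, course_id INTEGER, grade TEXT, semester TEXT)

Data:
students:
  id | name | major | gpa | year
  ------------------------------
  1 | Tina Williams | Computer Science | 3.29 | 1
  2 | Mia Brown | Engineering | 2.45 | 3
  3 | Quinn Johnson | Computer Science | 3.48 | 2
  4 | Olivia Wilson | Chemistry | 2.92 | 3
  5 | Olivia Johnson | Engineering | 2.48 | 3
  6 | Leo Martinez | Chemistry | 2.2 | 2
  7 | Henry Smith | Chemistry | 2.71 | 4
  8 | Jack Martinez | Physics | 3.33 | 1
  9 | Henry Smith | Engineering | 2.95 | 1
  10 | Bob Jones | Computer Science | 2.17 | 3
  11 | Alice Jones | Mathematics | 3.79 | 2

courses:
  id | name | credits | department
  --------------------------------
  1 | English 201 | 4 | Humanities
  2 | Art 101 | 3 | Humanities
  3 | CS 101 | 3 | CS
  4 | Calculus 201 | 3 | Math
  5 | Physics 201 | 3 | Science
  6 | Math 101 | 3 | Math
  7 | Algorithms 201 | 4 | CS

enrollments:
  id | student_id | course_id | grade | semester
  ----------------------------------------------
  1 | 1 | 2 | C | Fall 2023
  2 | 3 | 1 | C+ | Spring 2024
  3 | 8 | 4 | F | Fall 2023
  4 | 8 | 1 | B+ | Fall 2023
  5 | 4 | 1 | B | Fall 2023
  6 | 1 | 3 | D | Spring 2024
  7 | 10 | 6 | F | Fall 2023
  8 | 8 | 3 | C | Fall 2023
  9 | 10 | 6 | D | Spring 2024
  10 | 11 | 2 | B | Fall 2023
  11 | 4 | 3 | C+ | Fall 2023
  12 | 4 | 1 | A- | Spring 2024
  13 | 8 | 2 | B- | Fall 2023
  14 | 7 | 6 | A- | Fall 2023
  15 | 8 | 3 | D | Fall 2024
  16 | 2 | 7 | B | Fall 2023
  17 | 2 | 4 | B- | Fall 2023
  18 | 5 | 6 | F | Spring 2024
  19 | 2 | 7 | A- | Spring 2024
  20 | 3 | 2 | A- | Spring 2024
SELECT DISTINCT department FROM courses

Execution result:
department
Humanities
CS
Math
Science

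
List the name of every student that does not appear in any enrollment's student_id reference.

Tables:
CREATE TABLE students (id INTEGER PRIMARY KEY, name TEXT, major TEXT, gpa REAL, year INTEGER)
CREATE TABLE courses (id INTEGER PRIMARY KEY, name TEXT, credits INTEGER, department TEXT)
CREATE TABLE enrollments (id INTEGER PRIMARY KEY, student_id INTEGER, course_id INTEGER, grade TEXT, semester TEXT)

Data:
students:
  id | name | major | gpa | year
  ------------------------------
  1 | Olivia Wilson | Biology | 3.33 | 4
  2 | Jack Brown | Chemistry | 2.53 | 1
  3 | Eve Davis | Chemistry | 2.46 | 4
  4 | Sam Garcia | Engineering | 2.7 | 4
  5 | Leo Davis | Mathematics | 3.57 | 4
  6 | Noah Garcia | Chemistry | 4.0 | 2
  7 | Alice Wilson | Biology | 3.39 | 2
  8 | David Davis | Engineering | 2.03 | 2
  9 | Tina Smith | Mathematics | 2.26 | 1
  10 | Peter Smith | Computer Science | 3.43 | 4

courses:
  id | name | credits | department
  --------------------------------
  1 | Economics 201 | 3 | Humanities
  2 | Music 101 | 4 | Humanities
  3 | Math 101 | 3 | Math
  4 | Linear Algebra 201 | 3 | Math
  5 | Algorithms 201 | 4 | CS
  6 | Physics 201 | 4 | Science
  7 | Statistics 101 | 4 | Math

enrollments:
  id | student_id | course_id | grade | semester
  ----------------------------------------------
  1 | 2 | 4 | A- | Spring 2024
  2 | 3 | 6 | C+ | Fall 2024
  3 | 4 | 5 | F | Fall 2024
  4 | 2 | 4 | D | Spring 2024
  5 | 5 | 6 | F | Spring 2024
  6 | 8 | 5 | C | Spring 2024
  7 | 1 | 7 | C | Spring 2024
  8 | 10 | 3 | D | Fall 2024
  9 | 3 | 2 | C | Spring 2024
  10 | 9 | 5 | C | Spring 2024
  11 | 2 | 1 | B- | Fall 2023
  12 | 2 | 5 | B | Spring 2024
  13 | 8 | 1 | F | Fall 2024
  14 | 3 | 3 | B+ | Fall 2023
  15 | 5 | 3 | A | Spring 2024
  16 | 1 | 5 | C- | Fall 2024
SELECT p.name FROM students p LEFT JOIN enrollments c ON c.student_id = p.id WHERE c.id IS NULL

Execution result:
name
Noah Garcia
Alice Wilson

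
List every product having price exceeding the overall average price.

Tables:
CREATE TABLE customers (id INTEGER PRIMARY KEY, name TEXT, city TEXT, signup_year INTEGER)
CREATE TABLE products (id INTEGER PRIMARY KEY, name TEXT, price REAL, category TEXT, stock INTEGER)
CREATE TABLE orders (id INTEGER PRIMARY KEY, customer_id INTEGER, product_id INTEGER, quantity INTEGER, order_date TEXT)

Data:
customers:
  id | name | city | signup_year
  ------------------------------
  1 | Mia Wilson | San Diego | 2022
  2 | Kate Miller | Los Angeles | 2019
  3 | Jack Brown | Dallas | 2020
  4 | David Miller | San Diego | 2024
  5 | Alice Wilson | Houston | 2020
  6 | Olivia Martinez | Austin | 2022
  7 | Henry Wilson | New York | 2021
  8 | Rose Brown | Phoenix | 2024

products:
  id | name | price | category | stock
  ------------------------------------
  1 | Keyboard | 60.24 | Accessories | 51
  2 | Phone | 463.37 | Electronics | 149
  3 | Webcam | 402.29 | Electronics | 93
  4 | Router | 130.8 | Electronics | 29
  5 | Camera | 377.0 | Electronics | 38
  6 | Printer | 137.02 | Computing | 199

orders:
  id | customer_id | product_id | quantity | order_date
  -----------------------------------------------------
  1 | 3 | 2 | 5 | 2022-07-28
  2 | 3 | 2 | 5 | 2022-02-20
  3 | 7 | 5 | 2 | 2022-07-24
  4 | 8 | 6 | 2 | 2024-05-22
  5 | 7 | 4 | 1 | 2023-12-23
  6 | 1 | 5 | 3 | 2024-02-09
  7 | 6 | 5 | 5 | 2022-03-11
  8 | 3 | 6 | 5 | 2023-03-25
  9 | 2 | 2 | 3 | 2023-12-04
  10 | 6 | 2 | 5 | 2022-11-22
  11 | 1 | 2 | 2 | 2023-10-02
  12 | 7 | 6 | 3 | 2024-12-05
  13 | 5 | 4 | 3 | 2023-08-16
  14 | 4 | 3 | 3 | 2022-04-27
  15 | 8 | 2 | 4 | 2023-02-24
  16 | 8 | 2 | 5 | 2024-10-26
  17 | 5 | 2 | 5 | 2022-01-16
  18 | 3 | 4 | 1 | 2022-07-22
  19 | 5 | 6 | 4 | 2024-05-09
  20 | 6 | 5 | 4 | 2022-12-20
SELECT name, price FROM products WHERE price > (SELECT AVG(price) FROM products)

Execution result:
name | price
Phone | 463.37
Webcam | 402.29
Camera | 377.00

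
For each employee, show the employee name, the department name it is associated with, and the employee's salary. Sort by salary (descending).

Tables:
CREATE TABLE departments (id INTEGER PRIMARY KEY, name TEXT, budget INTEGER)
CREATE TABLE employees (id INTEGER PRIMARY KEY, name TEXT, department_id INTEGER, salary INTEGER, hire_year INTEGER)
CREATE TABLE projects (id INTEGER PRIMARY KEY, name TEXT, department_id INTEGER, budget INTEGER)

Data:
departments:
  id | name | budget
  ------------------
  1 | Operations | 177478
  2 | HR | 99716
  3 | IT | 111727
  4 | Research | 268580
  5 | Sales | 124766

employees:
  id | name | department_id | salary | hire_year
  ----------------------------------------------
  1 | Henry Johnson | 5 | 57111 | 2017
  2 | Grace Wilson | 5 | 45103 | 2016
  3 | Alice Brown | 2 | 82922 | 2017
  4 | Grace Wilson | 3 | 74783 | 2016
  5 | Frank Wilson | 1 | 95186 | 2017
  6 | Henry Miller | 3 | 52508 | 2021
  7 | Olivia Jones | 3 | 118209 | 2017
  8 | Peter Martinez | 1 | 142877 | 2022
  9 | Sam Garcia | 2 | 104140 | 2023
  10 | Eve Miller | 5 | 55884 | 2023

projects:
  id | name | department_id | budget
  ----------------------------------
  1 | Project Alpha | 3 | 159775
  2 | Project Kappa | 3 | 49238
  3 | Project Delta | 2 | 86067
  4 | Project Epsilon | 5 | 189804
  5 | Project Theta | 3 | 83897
SELECT c.name, p.name AS department, c.salary FROM employees c JOIN departments p ON c.department_id = p.id ORDER BY c.salary DESC

Execution result:
name | department | salary
Peter Martinez | Operations | 142877
Olivia Jones | IT | 118209
Sam Garcia | HR | 104140
Frank Wilson | Operations | 95186
Alice Brown | HR | 82922
Grace Wilson | IT | 74783
Henry Johnson | Sales | 57111
Eve Miller | Sales | 55884
Henry Miller | IT | 52508
Grace Wilson | Sales | 45103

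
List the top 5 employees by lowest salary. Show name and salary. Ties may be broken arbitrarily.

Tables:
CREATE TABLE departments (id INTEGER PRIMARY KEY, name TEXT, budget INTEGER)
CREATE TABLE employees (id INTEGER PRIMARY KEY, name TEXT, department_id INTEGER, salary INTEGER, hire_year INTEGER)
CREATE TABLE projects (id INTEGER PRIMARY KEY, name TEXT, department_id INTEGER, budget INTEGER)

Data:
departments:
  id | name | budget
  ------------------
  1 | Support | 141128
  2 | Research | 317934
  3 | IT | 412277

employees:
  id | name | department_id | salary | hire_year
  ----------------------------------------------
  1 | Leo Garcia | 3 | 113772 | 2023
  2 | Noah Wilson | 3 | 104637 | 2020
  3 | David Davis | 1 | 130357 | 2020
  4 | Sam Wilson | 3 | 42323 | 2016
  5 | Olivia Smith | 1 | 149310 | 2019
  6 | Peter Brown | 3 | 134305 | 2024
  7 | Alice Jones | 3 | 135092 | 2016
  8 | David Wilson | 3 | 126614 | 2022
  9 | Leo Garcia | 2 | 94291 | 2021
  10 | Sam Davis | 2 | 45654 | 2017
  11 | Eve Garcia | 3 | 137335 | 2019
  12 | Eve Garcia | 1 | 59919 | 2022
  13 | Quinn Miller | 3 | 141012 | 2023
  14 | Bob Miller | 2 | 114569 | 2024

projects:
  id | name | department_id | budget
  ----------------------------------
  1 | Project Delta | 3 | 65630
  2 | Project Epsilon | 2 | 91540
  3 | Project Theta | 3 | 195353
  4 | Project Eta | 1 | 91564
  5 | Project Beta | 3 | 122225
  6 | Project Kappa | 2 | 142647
SELECT name, salary FROM employees ORDER BY salary ASC LIMIT 5

Execution result:
name | salary
Sam Wilson | 42323
Sam Davis | 45654
Eve Garcia | 59919
Leo Garcia | 94291
Noah Wilson | 104637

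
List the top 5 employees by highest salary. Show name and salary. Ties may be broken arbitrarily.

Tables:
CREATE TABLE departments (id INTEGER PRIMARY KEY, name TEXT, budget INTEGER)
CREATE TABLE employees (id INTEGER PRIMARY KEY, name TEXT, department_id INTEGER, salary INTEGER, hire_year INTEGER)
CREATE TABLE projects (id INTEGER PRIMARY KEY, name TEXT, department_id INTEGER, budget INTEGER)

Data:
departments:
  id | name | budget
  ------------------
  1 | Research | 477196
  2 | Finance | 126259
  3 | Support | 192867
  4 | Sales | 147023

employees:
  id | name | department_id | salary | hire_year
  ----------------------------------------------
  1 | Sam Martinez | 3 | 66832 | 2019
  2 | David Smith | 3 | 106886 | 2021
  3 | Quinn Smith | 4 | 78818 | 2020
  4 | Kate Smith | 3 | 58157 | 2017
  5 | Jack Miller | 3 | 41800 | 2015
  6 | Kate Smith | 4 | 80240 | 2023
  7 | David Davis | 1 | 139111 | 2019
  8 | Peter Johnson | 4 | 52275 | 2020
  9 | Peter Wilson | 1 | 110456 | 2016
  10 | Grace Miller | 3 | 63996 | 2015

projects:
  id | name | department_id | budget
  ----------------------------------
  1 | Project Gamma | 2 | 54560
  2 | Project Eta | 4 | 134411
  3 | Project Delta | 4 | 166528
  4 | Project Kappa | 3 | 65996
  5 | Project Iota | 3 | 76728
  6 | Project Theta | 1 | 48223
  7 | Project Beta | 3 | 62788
SELECT name, salary FROM employees ORDER BY salary DESC LIMIT 5

Execution result:
name | salary
David Davis | 139111
Peter Wilson | 110456
David Smith | 106886
Kate Smith | 80240
Quinn Smith | 78818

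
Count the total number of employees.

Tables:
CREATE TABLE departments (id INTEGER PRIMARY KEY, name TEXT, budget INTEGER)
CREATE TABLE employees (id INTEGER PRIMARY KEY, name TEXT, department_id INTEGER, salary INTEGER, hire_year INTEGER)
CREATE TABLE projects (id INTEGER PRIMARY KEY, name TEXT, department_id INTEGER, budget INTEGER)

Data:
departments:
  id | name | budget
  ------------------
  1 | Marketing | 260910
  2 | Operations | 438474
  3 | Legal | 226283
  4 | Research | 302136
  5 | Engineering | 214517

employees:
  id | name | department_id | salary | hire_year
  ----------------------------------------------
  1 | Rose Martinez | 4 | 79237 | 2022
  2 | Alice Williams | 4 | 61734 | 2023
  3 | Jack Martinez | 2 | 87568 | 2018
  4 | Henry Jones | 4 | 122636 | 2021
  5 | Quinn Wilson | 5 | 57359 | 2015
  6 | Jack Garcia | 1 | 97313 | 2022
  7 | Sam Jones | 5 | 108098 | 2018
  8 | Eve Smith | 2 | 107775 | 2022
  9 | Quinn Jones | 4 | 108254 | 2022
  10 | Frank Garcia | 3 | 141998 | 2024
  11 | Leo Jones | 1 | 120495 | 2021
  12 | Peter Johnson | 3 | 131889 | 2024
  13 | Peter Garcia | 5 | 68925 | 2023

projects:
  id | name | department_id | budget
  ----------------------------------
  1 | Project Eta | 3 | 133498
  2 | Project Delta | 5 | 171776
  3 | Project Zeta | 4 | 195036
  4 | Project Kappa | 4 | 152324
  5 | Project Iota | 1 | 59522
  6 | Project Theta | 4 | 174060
SELECT COUNT(*) FROM employees

Execution result:
13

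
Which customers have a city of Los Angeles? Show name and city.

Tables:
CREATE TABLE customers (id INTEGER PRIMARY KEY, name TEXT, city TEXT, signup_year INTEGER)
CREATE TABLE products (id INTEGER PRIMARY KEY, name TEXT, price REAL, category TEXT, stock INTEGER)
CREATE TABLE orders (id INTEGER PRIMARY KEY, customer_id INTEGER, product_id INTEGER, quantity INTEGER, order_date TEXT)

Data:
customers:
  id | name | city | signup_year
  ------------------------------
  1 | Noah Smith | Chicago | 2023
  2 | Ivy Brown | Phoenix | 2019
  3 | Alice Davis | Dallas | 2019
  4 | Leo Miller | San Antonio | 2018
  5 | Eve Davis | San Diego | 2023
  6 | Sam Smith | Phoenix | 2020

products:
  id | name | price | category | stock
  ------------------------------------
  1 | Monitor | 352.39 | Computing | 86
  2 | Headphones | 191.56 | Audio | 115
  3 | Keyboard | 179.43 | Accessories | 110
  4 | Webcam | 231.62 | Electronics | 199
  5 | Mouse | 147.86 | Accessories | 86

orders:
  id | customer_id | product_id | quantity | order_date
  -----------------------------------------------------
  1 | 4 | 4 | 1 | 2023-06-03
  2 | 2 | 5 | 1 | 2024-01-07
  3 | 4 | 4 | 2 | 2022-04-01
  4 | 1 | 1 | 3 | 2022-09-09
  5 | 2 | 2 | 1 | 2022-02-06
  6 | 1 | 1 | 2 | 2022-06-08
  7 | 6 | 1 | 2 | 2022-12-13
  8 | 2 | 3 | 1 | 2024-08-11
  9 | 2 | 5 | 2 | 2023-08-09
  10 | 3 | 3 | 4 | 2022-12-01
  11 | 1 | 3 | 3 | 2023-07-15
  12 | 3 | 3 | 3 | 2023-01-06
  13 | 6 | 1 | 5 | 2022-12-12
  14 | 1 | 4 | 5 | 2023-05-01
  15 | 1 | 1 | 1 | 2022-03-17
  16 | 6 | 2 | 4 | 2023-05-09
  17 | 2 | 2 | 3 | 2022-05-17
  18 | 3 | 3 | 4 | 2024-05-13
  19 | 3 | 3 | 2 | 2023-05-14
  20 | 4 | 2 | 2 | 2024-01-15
SELECT name, city FROM customers WHERE city = 'Los Angeles'

Execution result:
(no rows)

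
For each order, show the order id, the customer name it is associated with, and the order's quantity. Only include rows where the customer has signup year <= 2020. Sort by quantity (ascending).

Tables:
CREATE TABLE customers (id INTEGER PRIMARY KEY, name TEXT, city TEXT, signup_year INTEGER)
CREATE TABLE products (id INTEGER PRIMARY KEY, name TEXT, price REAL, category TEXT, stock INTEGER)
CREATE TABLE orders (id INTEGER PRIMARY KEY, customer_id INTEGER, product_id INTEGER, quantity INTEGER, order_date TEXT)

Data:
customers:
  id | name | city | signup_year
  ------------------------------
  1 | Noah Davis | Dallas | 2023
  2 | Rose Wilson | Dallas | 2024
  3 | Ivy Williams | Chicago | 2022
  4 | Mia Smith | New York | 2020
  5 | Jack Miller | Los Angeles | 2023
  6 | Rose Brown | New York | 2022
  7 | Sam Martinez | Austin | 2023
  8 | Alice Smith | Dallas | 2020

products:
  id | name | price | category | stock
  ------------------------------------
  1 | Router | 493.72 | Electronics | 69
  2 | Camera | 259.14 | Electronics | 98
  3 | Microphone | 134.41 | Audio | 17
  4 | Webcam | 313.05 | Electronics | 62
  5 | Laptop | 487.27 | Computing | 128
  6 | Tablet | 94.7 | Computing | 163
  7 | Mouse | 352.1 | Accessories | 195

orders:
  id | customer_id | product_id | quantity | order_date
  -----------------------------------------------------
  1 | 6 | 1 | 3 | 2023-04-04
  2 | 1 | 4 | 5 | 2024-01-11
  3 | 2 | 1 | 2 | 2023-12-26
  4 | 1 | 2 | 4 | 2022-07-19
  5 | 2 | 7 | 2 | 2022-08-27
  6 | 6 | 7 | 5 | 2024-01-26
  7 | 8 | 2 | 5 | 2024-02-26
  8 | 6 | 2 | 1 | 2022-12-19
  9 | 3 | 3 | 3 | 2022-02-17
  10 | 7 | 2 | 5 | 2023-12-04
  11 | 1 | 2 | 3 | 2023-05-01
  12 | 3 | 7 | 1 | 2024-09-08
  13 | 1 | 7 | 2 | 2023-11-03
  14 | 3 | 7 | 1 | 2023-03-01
SELECT c.id, p.name AS customer, c.quantity FROM orders c JOIN customers p ON c.customer_id = p.id WHERE p.signup_year <= 2020 ORDER BY c.quantity ASC

Execution result:
id | customer | quantity
7 | Alice Smith | 5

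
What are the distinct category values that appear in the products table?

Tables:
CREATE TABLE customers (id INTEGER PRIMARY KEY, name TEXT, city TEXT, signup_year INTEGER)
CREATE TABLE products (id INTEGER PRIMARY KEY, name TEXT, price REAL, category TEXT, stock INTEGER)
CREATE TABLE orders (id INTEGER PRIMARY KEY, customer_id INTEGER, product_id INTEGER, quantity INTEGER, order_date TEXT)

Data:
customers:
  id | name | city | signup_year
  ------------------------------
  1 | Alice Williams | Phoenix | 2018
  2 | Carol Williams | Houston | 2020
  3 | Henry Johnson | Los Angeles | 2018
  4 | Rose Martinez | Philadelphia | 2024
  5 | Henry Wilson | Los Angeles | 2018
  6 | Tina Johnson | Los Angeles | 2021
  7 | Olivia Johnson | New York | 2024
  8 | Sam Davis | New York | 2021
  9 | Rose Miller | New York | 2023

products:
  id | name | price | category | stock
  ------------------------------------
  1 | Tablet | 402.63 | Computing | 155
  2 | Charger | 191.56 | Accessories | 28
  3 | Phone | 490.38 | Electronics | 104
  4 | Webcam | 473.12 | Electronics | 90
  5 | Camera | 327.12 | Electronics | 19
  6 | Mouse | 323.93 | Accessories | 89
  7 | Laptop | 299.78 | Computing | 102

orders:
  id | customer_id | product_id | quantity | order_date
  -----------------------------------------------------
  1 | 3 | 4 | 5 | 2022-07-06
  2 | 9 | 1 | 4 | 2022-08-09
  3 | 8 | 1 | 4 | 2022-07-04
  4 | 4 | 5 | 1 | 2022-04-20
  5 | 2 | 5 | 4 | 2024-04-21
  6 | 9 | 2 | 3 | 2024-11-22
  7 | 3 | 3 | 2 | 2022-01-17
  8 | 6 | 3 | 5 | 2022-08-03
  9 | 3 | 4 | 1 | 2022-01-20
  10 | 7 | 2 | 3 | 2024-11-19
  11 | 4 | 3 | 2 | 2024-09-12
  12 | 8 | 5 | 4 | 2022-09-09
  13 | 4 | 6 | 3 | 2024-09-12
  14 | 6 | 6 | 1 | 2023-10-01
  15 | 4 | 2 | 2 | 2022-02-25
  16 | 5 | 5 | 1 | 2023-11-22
SELECT DISTINCT category FROM products

Execution result:
category
Computing
Accessories
Electronics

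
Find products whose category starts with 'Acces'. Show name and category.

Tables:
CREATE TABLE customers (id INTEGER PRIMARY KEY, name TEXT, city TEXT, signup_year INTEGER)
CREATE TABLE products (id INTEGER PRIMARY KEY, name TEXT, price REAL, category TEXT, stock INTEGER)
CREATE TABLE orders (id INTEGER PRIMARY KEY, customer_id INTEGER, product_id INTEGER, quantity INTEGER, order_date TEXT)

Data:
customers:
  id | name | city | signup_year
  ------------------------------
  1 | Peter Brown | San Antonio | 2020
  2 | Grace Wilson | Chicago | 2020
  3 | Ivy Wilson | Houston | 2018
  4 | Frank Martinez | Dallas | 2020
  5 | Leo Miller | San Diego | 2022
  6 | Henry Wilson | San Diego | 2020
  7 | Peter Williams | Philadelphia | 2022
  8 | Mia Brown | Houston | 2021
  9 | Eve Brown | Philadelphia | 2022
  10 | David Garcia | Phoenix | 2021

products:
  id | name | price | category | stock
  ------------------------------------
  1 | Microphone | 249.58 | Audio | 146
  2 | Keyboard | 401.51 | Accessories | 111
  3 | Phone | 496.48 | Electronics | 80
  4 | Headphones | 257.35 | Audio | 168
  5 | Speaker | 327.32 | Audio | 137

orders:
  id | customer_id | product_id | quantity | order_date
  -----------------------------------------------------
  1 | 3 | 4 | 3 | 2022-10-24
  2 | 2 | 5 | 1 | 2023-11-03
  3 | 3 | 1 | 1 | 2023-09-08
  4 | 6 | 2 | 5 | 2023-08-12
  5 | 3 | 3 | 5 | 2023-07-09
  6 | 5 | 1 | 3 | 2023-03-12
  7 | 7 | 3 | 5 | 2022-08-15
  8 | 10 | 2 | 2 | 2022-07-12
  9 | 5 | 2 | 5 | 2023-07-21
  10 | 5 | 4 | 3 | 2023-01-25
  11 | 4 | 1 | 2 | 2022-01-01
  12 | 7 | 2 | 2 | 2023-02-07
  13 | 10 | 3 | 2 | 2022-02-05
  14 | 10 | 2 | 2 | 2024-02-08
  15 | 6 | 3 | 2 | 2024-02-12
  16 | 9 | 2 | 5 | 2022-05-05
SELECT name, category FROM products WHERE category LIKE 'Acces%'

Execution result:
name | category
Keyboard | Accessories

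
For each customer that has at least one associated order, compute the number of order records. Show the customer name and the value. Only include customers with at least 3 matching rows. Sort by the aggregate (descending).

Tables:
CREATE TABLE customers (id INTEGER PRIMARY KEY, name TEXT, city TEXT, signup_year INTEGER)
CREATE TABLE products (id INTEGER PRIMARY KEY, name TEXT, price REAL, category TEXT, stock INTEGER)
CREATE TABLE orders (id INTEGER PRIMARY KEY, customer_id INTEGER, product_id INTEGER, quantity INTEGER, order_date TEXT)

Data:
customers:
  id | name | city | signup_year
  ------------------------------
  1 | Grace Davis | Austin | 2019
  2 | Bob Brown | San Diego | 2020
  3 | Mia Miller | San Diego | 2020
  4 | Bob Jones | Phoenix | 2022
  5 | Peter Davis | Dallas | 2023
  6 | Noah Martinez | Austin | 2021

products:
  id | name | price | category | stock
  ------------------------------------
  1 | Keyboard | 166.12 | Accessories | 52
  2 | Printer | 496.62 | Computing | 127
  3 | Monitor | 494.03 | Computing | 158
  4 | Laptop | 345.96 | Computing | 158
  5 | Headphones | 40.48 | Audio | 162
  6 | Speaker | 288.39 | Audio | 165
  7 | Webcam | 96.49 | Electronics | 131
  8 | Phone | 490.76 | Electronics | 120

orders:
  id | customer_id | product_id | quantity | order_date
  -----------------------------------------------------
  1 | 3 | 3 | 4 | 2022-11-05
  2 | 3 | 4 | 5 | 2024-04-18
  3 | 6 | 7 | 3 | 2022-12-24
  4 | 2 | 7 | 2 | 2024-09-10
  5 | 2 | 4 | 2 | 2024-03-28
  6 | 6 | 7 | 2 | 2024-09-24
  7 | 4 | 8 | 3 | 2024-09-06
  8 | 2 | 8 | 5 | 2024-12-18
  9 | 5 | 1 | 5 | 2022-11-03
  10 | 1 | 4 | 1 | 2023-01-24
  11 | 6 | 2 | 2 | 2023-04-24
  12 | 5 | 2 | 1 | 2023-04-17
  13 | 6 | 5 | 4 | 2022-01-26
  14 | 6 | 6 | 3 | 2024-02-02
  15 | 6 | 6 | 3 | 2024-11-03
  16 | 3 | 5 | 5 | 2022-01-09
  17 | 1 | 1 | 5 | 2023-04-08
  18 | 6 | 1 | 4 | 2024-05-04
SELECT p.name, COUNT(*) AS n FROM orders c JOIN customers p ON c.customer_id = p.id GROUP BY p.id, p.name HAVING COUNT(*) >= 3 ORDER BY n DESC

Execution result:
name | n
Noah Martinez | 7
Bob Brown | 3
Mia Miller | 3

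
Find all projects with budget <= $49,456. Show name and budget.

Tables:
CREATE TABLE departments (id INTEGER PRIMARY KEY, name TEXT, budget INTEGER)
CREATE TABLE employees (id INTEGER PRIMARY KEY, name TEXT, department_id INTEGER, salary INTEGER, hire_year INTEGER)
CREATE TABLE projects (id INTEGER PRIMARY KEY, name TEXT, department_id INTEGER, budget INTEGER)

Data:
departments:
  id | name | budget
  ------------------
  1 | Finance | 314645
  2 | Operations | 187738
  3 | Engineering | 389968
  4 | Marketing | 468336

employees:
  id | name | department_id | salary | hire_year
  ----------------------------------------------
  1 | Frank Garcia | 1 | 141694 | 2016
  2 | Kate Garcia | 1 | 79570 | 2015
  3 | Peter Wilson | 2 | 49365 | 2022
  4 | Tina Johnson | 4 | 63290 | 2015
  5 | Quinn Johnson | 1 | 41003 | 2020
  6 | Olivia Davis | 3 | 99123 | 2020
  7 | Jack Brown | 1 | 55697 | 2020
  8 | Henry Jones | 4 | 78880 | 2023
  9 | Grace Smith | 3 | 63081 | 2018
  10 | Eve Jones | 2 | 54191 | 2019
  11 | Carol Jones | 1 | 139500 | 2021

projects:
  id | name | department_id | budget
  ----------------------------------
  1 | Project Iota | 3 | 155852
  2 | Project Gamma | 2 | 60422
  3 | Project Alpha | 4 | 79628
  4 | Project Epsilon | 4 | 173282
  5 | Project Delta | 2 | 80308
SELECT name, budget FROM projects WHERE budget <= 49456

Execution result:
(no rows)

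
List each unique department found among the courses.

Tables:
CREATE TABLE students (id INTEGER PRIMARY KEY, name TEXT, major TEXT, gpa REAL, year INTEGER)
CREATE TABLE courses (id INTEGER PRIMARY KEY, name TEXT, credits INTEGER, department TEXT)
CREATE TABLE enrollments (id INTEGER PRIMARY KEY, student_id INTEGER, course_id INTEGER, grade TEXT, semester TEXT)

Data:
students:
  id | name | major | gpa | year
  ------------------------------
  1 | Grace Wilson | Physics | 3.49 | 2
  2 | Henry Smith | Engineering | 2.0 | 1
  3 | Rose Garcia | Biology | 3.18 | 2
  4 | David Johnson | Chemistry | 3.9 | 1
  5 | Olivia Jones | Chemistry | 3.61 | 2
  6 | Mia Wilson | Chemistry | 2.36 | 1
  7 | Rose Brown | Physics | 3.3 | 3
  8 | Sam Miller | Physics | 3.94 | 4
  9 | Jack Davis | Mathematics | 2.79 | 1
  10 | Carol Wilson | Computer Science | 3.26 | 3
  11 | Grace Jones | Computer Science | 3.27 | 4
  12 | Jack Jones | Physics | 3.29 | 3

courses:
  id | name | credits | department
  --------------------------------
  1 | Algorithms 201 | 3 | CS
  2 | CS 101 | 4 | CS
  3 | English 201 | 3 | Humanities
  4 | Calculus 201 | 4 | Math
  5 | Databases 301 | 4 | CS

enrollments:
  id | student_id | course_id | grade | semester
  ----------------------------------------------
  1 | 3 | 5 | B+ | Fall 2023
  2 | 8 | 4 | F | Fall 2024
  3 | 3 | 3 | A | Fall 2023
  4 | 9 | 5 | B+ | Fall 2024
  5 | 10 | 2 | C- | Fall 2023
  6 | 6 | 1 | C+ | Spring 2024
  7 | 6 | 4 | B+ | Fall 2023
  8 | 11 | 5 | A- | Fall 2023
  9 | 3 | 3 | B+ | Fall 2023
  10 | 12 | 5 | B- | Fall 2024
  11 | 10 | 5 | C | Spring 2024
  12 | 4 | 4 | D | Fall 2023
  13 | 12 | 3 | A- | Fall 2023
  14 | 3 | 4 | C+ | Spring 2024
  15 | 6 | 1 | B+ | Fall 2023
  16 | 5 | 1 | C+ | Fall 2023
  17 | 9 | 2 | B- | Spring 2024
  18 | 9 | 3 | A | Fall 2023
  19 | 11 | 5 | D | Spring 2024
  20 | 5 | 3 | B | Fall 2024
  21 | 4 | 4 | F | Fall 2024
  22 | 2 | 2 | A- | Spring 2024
SELECT DISTINCT department FROM courses

Execution result:
department
CS
Humanities
Math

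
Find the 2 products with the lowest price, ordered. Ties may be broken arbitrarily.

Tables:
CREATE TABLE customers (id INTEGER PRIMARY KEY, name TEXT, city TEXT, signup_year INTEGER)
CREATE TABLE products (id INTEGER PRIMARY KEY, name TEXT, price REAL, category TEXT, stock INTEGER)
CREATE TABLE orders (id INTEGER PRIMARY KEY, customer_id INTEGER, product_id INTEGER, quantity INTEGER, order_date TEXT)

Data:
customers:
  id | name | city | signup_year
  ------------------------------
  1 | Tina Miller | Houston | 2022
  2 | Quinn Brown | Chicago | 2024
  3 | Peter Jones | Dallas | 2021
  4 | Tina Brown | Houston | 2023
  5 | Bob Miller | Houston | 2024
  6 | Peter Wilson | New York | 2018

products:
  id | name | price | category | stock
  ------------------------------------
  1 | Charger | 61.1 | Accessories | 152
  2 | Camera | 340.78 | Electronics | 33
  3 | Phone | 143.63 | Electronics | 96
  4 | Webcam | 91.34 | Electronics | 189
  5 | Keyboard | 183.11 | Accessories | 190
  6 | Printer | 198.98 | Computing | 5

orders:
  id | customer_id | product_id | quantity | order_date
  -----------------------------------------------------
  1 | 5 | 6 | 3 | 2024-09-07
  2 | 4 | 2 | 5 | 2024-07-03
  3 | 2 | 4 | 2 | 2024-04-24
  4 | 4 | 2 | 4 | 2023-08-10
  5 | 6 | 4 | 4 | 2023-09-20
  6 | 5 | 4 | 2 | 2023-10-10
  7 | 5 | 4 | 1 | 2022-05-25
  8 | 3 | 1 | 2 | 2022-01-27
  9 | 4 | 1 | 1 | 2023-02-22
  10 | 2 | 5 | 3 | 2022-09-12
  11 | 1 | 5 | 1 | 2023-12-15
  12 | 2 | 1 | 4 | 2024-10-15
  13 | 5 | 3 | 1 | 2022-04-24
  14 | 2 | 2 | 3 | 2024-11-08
SELECT name, price FROM products ORDER BY price ASC LIMIT 2

Execution result:
name | price
Charger | 61.10
Webcam | 91.34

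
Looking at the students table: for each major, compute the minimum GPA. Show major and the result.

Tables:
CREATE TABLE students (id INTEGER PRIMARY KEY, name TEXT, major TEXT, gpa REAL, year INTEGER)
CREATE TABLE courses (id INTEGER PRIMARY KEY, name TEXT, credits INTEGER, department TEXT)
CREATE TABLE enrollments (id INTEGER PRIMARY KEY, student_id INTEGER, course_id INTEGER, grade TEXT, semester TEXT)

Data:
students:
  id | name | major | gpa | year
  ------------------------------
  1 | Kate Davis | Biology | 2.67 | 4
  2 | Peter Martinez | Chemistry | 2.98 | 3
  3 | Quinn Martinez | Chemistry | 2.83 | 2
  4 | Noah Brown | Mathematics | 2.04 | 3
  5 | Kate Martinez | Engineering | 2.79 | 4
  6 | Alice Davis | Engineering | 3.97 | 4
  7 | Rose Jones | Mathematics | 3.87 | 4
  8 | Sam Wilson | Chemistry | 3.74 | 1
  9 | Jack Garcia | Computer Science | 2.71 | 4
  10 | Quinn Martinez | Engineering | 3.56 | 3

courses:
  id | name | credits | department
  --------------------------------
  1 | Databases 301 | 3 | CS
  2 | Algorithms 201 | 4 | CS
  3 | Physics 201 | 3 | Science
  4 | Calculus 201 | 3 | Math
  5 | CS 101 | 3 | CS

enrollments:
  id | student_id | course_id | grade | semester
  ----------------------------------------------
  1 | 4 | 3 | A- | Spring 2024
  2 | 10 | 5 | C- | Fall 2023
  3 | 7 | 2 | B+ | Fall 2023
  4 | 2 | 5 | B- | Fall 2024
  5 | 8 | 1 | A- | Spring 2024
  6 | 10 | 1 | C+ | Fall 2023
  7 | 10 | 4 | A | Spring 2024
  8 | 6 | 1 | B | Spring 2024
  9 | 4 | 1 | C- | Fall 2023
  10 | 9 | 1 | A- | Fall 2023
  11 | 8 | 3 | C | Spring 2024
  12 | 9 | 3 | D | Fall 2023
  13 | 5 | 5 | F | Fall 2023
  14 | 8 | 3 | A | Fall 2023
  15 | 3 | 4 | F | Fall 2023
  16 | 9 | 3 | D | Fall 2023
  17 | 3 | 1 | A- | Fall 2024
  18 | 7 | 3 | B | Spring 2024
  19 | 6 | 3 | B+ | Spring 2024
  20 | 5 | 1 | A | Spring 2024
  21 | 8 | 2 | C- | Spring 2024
SELECT major, MIN(gpa) AS min_gpa FROM students GROUP BY major

Execution result:
major | min_gpa
Biology | 2.67
Chemistry | 2.83
Computer Science | 2.71
Engineering | 2.79
Mathematics | 2.04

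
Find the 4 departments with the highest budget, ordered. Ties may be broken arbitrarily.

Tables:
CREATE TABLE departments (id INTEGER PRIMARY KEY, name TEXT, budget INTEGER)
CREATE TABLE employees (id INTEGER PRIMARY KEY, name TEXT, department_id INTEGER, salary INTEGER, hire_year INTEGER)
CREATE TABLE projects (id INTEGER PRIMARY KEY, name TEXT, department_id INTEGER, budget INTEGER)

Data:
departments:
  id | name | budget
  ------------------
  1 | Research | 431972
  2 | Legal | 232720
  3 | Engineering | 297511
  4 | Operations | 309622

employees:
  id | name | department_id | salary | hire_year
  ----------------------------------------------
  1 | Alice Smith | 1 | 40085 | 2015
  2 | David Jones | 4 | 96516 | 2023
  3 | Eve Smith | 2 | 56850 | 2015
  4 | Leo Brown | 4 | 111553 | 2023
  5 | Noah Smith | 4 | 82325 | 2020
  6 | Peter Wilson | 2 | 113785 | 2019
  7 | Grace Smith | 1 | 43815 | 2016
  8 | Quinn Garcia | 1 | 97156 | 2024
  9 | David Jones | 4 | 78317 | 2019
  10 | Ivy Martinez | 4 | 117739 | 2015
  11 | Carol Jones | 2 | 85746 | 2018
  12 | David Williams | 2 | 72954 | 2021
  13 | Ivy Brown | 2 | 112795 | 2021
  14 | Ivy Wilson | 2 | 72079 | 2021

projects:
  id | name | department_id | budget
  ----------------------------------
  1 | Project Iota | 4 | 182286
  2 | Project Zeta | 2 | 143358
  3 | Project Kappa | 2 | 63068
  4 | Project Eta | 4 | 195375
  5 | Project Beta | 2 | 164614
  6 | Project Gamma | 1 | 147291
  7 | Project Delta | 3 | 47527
SELECT name, budget FROM departments ORDER BY budget DESC LIMIT 4

Execution result:
name | budget
Research | 431972
Operations | 309622
Engineering | 297511
Legal | 232720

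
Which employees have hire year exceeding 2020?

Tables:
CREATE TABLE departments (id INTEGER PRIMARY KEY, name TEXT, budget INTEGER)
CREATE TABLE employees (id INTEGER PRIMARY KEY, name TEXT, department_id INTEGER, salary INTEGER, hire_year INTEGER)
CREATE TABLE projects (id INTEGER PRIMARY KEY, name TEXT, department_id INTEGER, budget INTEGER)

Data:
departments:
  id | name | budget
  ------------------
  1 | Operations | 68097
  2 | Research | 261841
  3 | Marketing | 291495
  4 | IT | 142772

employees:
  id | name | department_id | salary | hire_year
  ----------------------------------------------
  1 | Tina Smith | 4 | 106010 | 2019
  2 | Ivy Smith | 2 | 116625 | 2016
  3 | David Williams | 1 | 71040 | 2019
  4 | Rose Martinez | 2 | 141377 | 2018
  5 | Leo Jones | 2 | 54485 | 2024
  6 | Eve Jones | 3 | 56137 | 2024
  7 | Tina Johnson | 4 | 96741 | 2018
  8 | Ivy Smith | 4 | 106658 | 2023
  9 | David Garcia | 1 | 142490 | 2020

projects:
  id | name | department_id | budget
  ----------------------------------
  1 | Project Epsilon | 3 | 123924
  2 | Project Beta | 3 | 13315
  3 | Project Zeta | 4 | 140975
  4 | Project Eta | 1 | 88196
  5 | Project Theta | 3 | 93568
SELECT name, hire_year FROM employees WHERE hire_year > 2020

Execution result:
name | hire_year
Leo Jones | 2024
Eve Jones | 2024
Ivy Smith | 2023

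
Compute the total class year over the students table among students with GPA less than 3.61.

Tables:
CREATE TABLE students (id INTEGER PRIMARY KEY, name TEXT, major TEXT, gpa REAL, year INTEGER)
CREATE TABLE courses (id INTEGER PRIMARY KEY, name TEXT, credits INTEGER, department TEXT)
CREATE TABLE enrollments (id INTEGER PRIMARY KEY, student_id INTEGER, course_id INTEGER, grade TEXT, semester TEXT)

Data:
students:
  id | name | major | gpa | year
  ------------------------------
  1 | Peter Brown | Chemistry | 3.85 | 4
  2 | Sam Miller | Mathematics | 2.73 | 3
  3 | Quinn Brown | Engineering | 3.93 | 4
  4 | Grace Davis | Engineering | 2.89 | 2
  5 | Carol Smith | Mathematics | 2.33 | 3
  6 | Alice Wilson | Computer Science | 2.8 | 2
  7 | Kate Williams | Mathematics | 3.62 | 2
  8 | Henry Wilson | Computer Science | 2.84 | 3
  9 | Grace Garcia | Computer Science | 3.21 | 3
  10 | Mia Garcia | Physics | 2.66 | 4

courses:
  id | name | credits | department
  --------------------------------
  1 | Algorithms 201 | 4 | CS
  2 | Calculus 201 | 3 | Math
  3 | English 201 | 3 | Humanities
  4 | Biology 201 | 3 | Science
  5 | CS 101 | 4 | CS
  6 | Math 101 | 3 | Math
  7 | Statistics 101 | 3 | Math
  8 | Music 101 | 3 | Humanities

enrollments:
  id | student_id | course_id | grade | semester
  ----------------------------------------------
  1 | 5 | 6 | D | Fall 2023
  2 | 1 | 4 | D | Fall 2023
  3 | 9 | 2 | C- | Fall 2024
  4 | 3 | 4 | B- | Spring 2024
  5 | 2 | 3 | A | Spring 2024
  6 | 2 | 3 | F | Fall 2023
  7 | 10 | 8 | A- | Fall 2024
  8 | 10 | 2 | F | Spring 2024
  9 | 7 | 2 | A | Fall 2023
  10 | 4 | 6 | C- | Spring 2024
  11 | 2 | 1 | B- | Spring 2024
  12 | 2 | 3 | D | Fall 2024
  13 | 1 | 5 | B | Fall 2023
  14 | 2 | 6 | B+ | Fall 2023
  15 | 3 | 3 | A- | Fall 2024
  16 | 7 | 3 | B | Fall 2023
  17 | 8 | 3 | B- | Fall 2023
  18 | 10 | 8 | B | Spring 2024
SELECT SUM(year) FROM students WHERE gpa < 3.61

Execution result:
20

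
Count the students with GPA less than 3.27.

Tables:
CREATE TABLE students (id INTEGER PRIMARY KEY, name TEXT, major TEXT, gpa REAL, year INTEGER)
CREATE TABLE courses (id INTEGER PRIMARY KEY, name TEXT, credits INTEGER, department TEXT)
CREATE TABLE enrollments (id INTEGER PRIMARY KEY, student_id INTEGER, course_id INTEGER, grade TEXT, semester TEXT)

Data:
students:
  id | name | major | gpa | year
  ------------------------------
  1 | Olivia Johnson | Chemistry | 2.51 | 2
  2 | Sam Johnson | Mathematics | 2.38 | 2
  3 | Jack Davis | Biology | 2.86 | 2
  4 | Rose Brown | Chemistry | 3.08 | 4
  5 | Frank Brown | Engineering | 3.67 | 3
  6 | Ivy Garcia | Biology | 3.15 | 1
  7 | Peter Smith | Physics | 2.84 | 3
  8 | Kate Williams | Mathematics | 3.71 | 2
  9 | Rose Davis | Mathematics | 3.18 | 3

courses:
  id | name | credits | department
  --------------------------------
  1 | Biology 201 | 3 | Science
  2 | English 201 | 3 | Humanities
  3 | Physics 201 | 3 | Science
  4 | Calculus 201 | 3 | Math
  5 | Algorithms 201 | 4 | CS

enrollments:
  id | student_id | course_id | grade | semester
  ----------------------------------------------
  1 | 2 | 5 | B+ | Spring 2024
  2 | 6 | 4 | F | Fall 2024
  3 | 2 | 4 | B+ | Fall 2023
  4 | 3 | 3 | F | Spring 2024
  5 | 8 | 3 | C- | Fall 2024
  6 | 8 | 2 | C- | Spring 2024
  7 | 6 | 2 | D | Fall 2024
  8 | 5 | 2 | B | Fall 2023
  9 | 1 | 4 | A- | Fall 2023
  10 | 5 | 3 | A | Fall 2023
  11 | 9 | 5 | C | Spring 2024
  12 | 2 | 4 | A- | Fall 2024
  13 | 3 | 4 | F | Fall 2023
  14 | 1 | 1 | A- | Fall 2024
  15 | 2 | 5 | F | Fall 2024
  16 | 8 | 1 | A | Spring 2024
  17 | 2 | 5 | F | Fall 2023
SELECT COUNT(*) FROM students WHERE gpa < 3.27

Execution result:
7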